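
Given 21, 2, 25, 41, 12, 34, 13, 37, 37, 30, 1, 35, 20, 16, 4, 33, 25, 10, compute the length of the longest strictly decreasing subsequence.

6

Let dp[i] be the longest decreasing subsequence ending at position i. Then dp = [1, 2, 1, 1, 2, 2, 3, 2, 2, 3, 4, 3, 4, 5, 6, 4, 5, 6].
The maximum is 6; one witness is 41, 34, 30, 20, 16, 4 at positions 4,6,10,13,14,15.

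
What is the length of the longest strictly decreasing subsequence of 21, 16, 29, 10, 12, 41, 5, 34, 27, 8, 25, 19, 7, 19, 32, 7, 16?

Let dp[i] be the longest decreasing subsequence ending at position i. Then dp = [1, 2, 1, 3, 3, 1, 4, 2, 3, 4, 4, 5, 6, 5, 3, 6, 6].
The maximum is 6; one witness is 41, 34, 27, 25, 19, 7 at positions 6,8,9,11,12,13.

6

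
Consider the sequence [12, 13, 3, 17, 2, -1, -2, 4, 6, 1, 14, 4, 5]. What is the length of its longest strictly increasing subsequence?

Let dp[i] be the longest increasing subsequence ending at position i. Then dp = [1, 2, 1, 3, 1, 1, 1, 2, 3, 2, 4, 3, 4].
The maximum is 4; one witness is 3, 4, 6, 14 at positions 3,8,9,11.

4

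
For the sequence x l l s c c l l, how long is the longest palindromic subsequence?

6

Using dp[i][j] = 2 + dp[i+1][j−1] if the ends match, else max(dp[i+1][j], dp[i][j−1]):
dp[1][8] = 6. A witness is llccll at positions 2,3,5,6,7,8.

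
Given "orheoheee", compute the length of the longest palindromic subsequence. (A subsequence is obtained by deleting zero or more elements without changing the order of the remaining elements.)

4

One longest palindromic subsequence is eeee (positions 4,7,8,9); it reads the same forward and backward, and the interval DP gives dp[1][9] = 4.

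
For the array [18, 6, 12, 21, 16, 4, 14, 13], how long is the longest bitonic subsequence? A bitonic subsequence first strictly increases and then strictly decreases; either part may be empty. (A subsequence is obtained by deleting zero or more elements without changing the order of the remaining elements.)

6

One longest bitonic subsequence is 6, 12, 21, 16, 14, 13 (positions 2,3,4,5,7,8): it rises to 21 then falls. Length 6 is optimal.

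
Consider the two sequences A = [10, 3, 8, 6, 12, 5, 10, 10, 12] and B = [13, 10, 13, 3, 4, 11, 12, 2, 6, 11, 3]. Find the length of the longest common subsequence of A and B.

Backtracking the LCS table gives one alignment: 10 (A1,B2) → 3 (A2,B4) → 6 (A4,B9).
So the longest common subsequence has length 3.

3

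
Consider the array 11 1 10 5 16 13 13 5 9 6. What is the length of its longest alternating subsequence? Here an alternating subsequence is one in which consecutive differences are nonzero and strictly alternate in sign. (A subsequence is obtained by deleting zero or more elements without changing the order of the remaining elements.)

A longest alternating subsequence is 11, 1, 10, 5, 16, 5, 9, 6 (positions 1,2,3,4,5,8,9,10); its 7 consecutive differences strictly alternate in sign, and length 8 is optimal.

8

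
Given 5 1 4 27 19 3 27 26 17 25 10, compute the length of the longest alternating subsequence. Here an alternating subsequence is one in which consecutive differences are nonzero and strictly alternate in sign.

A longest alternating subsequence is 5, 1, 27, 19, 27, 17, 25, 10 (positions 1,2,4,5,7,9,10,11); its 7 consecutive differences strictly alternate in sign, and length 8 is optimal.

8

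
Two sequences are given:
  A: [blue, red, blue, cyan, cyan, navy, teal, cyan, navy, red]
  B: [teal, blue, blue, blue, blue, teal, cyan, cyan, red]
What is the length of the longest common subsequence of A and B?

A longest common subsequence is blue, blue, cyan, cyan, red (length 5); the LCS DP confirms no longer common subsequence exists.

5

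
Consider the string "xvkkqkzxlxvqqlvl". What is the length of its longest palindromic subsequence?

One longest palindromic subsequence is vqxlxqv (positions 2,5,8,9,10,13,15); it reads the same forward and backward, and the interval DP gives dp[1][16] = 7.

7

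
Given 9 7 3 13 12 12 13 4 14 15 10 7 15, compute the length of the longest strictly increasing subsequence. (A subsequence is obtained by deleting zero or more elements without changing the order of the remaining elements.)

5

Let dp[i] be the longest increasing subsequence ending at position i. Then dp = [1, 1, 1, 2, 2, 2, 3, 2, 4, 5, 3, 3, 5].
The maximum is 5; one witness is 9, 12, 13, 14, 15 at positions 1,5,7,9,10.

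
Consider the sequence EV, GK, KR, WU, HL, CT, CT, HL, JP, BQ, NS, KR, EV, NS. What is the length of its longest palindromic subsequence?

Using dp[i][j] = 2 + dp[i+1][j−1] if the ends match, else max(dp[i+1][j], dp[i][j−1]):
dp[1][14] = 8. A witness is EV KR HL CT CT HL KR EV at positions 1,3,5,6,7,8,12,13.

8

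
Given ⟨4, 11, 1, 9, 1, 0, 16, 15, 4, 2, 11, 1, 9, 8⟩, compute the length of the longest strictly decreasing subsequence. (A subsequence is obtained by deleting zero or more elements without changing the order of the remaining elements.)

One longest decreasing subsequence is 11, 9, 4, 2, 1 (positions 2,4,9,10,12), of length 5; no longer one exists.

5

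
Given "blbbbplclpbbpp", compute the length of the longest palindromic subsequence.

9

Using dp[i][j] = 2 + dp[i+1][j−1] if the ends match, else max(dp[i+1][j], dp[i][j−1]):
dp[1][14] = 9. A witness is bbplclpbb at positions 4,5,6,7,8,9,10,11,12.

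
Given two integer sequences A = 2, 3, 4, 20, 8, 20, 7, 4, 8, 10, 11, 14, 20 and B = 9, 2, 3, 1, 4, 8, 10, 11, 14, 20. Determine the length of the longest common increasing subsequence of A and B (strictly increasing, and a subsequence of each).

For each value that appears in both, track the longest common increasing run ending there.
The best achievable length is 8; one witness is 2, 3, 4, 8, 10, 11, 14, 20 (A-positions 1,2,3,5,10,11,12,13, B-positions 2,3,5,6,7,8,9,10).

8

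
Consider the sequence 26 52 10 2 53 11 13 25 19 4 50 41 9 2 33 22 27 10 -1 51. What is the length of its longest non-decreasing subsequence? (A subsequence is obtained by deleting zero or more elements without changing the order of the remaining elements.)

7

Let dp[i] be the longest non-decreasing subsequence ending at position i. Then dp = [1, 2, 1, 1, 3, 2, 3, 4, 4, 2, 5, 5, 3, 2, 5, 5, 6, 4, 1, 7].
The maximum is 7; one witness is 10, 11, 13, 19, 22, 27, 51 at positions 3,6,7,9,16,17,20.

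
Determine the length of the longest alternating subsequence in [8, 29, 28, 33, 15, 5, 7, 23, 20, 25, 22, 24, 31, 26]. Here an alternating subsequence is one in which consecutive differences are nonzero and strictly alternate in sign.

11

Track the best alternating length ending on an up-step vs a down-step at each position: up/down = 1/1, 2/1, 2/3, 4/1, 2/5, 1/5, 6/5, 6/5, 6/7, 8/5, 8/9, 10/9, 10/5, 10/11.
The maximum over both is 11; one such subsequence is 8, 29, 28, 33, 15, 23, 20, 25, 22, 31, 26.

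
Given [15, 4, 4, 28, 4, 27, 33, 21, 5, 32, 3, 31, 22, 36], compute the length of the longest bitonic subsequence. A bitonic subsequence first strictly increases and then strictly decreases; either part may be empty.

6

One longest bitonic subsequence is 15, 28, 27, 21, 5, 3 (positions 1,4,6,8,9,11): it rises to 28 then falls. Length 6 is optimal.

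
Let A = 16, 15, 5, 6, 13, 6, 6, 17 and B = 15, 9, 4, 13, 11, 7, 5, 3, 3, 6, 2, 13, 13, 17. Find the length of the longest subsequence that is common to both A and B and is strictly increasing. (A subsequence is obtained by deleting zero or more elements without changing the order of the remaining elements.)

4

For each value that appears in both, track the longest common increasing run ending there.
The best achievable length is 4; one witness is 5, 6, 13, 17 (A-positions 3,4,5,8, B-positions 7,10,12,14).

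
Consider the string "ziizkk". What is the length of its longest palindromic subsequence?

4

One longest palindromic subsequence is ziiz (positions 1,2,3,4); it reads the same forward and backward, and the interval DP gives dp[1][6] = 4.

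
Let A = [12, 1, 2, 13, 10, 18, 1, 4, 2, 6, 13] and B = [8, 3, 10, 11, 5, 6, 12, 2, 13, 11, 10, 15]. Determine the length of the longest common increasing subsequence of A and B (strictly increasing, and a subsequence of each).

2

For each value that appears in both, track the longest common increasing run ending there.
The best achievable length is 2; one witness is 12, 13 (A-positions 1,4, B-positions 7,9).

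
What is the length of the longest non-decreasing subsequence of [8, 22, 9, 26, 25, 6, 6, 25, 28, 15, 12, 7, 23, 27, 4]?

Let dp[i] be the longest non-decreasing subsequence ending at position i. Then dp = [1, 2, 2, 3, 3, 1, 2, 4, 5, 3, 3, 3, 4, 5, 1].
The maximum is 5; one witness is 8, 22, 25, 25, 28 at positions 1,2,5,8,9.

5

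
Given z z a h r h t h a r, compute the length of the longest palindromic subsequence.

5

Using dp[i][j] = 2 + dp[i+1][j−1] if the ends match, else max(dp[i+1][j], dp[i][j−1]):
dp[1][10] = 5. A witness is rhthr at positions 5,6,7,8,10.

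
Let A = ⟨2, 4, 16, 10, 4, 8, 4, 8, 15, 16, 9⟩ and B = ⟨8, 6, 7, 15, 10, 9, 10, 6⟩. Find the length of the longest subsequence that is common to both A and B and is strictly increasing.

For each value that appears in both, track the longest common increasing run ending there.
The best achievable length is 2; one witness is 8, 15 (A-positions 6,9, B-positions 1,4).

2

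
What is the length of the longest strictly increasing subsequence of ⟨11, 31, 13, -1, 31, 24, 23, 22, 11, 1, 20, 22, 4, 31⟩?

One longest increasing subsequence is 11, 13, 20, 22, 31 (positions 1,3,11,12,14), of length 5; no longer one exists.

5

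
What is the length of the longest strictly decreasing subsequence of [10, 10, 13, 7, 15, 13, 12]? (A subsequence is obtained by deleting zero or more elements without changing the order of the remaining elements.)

3

Scanning left to right, the best length ending at each element is: 10→1, 10→1, 13→1, 7→2, 15→1, 13→2, 12→3.
So the longest decreasing subsequence has length 3, e.g. 15, 13, 12.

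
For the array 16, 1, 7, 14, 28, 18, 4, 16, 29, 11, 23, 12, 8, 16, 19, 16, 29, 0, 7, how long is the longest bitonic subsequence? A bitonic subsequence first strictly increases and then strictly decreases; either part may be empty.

One longest bitonic subsequence is 1, 7, 14, 28, 18, 16, 12, 8, 7 (positions 2,3,4,5,6,8,12,13,19): it rises to 28 then falls. Length 9 is optimal.

9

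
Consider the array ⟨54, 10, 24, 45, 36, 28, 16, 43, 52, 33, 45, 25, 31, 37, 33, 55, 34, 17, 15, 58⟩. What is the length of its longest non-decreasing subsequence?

7

Scanning left to right, the best length ending at each element is: 54→1, 10→1, 24→2, 45→3, 36→3, 28→3, 16→2, 43→4, 52→5, 33→4, 45→5, 25→3, 31→4, 37→5, 33→5, 55→6, 34→6, 17→3, 15→2, 58→7.
So the longest non-decreasing subsequence has length 7, e.g. 10, 24, 36, 43, 52, 55, 58.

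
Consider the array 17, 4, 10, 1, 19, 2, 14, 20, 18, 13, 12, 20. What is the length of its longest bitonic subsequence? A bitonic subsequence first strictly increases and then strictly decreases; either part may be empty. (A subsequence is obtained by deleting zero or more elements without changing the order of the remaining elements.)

One longest bitonic subsequence is 4, 10, 19, 20, 18, 13, 12 (positions 2,3,5,8,9,10,11): it rises to 20 then falls. Length 7 is optimal.

7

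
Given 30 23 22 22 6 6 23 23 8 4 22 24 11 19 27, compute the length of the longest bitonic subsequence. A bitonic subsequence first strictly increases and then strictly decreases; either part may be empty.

5

One longest bitonic subsequence is 30, 23, 22, 8, 4 (positions 1,2,4,9,10): it rises to 30 then falls. Length 5 is optimal.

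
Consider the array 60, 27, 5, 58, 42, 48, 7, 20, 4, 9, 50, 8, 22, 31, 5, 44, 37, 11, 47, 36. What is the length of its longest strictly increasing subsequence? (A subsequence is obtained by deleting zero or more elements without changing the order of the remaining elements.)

Scanning left to right, the best length ending at each element is: 60→1, 27→1, 5→1, 58→2, 42→2, 48→3, 7→2, 20→3, 4→1, 9→3, 50→4, 8→3, 22→4, 31→5, 5→2, 44→6, 37→6, 11→4, 47→7, 36→6.
So the longest increasing subsequence has length 7, e.g. 5, 7, 20, 22, 31, 44, 47.

7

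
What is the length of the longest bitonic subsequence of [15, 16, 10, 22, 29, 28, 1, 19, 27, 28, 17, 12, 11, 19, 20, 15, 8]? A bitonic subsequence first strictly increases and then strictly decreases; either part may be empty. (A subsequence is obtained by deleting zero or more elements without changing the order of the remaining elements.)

10

Let inc[i] be the LIS ending at i and dec[i] the longest strictly decreasing subsequence starting at i. inc = [1, 2, 1, 3, 4, 4, 1, 3, 4, 5, 3, 2, 2, 4, 5, 3, 2], dec = [4, 4, 2, 6, 7, 6, 1, 5, 5, 5, 4, 3, 2, 3, 3, 2, 1].
max_i inc[i]+dec[i]−1 = 10, with one witness 15, 16, 22, 29, 28, 27, 17, 12, 11, 8.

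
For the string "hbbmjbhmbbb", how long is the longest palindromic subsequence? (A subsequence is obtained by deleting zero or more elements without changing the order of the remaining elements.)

Using dp[i][j] = 2 + dp[i+1][j−1] if the ends match, else max(dp[i+1][j], dp[i][j−1]):
dp[1][11] = 7. A witness is bbbmbbb at positions 2,3,6,8,9,10,11.

7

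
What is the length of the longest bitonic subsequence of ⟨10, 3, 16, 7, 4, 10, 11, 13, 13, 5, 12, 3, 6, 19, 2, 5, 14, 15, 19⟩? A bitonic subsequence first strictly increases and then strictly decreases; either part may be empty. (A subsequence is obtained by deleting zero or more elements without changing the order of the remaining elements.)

8

Let inc[i] be the LIS ending at i and dec[i] the longest strictly decreasing subsequence starting at i. inc = [1, 1, 2, 2, 2, 3, 4, 5, 5, 3, 5, 1, 4, 6, 1, 3, 6, 7, 8], dec = [5, 2, 5, 4, 3, 4, 4, 4, 4, 3, 3, 2, 2, 2, 1, 1, 1, 1, 1].
max_i inc[i]+dec[i]−1 = 8, with one witness 3, 7, 10, 11, 13, 12, 6, 5.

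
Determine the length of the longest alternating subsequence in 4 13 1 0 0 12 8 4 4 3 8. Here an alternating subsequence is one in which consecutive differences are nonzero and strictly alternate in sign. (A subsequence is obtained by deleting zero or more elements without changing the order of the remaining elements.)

Track the best alternating length ending on an up-step vs a down-step at each position: up/down = 1/1, 2/1, 1/3, 1/3, 1/3, 4/3, 4/5, 4/5, 4/5, 4/5, 6/5.
The maximum over both is 6; one such subsequence is 4, 13, 1, 12, 4, 8.

6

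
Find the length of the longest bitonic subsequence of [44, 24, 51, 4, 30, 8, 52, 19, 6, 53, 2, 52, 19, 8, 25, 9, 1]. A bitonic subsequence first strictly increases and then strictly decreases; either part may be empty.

Let inc[i] be the LIS ending at i and dec[i] the longest strictly decreasing subsequence starting at i. inc = [1, 1, 2, 1, 2, 2, 3, 3, 2, 4, 1, 4, 3, 3, 4, 4, 1], dec = [6, 5, 6, 3, 5, 4, 5, 4, 3, 5, 2, 4, 3, 2, 3, 2, 1].
max_i inc[i]+dec[i]−1 = 8, with one witness 44, 51, 52, 53, 52, 25, 9, 1.

8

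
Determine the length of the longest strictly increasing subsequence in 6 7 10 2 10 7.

Let dp[i] be the longest increasing subsequence ending at position i. Then dp = [1, 2, 3, 1, 3, 2].
The maximum is 3; one witness is 6, 7, 10 at positions 1,2,3.

3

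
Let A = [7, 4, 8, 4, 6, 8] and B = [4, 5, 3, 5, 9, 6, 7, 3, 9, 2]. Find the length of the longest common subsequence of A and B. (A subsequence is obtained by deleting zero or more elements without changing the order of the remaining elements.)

2

Backtracking the LCS table gives one alignment: 4 (A2,B1) → 6 (A5,B6).
So the longest common subsequence has length 2.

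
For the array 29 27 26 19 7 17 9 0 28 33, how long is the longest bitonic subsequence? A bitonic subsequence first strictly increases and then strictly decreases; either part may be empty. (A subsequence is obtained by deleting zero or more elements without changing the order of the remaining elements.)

7

Let inc[i] be the LIS ending at i and dec[i] the longest strictly decreasing subsequence starting at i. inc = [1, 1, 1, 1, 1, 2, 2, 1, 3, 4], dec = [7, 6, 5, 4, 2, 3, 2, 1, 1, 1].
max_i inc[i]+dec[i]−1 = 7, with one witness 29, 27, 26, 19, 17, 9, 0.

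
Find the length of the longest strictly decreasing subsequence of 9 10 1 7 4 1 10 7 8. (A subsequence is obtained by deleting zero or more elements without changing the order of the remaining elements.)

Let dp[i] be the longest decreasing subsequence ending at position i. Then dp = [1, 1, 2, 2, 3, 4, 1, 2, 2].
The maximum is 4; one witness is 9, 7, 4, 1 at positions 1,4,5,6.

4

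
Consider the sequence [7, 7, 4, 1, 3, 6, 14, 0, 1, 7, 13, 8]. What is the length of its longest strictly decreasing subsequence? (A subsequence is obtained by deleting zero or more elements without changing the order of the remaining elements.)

Scanning left to right, the best length ending at each element is: 7→1, 7→1, 4→2, 1→3, 3→3, 6→2, 14→1, 0→4, 1→4, 7→2, 13→2, 8→3.
So the longest decreasing subsequence has length 4, e.g. 7, 4, 1, 0.

4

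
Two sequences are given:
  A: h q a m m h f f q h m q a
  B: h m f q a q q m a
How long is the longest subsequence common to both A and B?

Backtracking the LCS table gives one alignment: h (A1,B1) → q (A2,B4) → a (A3,B5) → q (A9,B7) → m (A11,B8) → a (A13,B9).
So the longest common subsequence has length 6.

6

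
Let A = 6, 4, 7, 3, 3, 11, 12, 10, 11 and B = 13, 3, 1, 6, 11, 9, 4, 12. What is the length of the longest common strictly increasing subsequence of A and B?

3

A longest common strictly increasing subsequence is 3, 11, 12 (length 3); it appears in order in both A and B, and no longer such subsequence exists.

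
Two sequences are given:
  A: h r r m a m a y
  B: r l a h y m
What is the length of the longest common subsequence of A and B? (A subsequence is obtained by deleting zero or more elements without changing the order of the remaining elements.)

3

Backtracking the LCS table gives one alignment: r (A2,B1) → a (A5,B3) → m (A6,B6).
So the longest common subsequence has length 3.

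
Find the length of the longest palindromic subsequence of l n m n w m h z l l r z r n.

6

Using dp[i][j] = 2 + dp[i+1][j−1] if the ends match, else max(dp[i+1][j], dp[i][j−1]):
dp[1][14] = 6. A witness is nzllzn at positions 2,8,9,10,12,14.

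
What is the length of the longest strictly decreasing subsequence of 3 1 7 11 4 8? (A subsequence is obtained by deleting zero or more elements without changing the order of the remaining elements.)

Scanning left to right, the best length ending at each element is: 3→1, 1→2, 7→1, 11→1, 4→2, 8→2.
So the longest decreasing subsequence has length 2, e.g. 3, 1.

2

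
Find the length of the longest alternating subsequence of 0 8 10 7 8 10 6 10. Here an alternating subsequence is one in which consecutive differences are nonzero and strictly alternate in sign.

6

A longest alternating subsequence is 0, 8, 7, 8, 6, 10 (positions 1,2,4,5,7,8); its 5 consecutive differences strictly alternate in sign, and length 6 is optimal.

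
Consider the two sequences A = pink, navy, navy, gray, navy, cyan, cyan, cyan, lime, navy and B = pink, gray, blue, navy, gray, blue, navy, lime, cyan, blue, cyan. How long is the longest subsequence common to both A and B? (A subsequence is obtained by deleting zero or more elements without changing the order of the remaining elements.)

A longest common subsequence is pink, navy, gray, navy, cyan, cyan (length 6); the LCS DP confirms no longer common subsequence exists.

6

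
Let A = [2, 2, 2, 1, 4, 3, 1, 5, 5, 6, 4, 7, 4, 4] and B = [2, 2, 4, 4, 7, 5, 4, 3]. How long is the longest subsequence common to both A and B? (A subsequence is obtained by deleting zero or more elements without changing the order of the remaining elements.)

Backtracking the LCS table gives one alignment: 2 (A2,B1) → 2 (A3,B2) → 4 (A5,B3) → 4 (A11,B4) → 7 (A12,B5) → 4 (A13,B7).
So the longest common subsequence has length 6.

6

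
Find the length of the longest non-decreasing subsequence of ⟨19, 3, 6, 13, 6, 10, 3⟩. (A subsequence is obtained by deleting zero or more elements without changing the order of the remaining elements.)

Let dp[i] be the longest non-decreasing subsequence ending at position i. Then dp = [1, 1, 2, 3, 3, 4, 2].
The maximum is 4; one witness is 3, 6, 6, 10 at positions 2,3,5,6.

4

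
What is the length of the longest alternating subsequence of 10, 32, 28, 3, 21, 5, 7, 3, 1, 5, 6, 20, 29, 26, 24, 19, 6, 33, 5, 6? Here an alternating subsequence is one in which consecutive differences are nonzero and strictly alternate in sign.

12

Track the best alternating length ending on an up-step vs a down-step at each position: up/down = 1/1, 2/1, 2/3, 1/3, 4/3, 4/5, 6/5, 1/7, 1/7, 8/7, 8/7, 8/5, 8/3, 8/9, 8/9, 8/9, 8/9, 10/1, 8/11, 12/11.
The maximum over both is 12; one such subsequence is 10, 32, 3, 21, 5, 7, 3, 29, 26, 33, 5, 6.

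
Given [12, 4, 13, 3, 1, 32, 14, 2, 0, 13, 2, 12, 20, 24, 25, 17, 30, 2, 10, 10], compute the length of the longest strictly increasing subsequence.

7

One longest increasing subsequence is 12, 13, 14, 20, 24, 25, 30 (positions 1,3,7,13,14,15,17), of length 7; no longer one exists.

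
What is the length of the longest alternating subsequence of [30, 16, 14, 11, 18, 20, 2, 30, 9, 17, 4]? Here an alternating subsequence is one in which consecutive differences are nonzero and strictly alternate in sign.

A longest alternating subsequence is 30, 16, 18, 2, 30, 9, 17, 4 (positions 1,2,5,7,8,9,10,11); its 7 consecutive differences strictly alternate in sign, and length 8 is optimal.

8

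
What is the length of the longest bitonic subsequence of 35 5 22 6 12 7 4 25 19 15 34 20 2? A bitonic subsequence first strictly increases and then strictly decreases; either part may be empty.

7

One longest bitonic subsequence is 5, 6, 12, 25, 19, 15, 2 (positions 2,4,5,8,9,10,13): it rises to 25 then falls. Length 7 is optimal.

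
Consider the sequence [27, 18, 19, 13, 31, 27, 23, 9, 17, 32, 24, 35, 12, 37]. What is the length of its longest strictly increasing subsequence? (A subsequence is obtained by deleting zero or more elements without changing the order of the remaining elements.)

Scanning left to right, the best length ending at each element is: 27→1, 18→1, 19→2, 13→1, 31→3, 27→3, 23→3, 9→1, 17→2, 32→4, 24→4, 35→5, 12→2, 37→6.
So the longest increasing subsequence has length 6, e.g. 18, 19, 31, 32, 35, 37.

6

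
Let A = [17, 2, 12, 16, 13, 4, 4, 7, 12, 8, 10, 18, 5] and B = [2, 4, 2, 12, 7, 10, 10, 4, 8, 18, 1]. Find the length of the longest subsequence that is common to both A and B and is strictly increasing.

For each value that appears in both, track the longest common increasing run ending there.
The best achievable length is 5; one witness is 2, 4, 7, 10, 18 (A-positions 2,6,8,11,12, B-positions 1,2,5,6,10).

5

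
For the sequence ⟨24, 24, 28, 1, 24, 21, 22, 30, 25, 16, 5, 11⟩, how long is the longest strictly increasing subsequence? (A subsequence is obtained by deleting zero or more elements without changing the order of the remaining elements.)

Let dp[i] be the longest increasing subsequence ending at position i. Then dp = [1, 1, 2, 1, 2, 2, 3, 4, 4, 2, 2, 3].
The maximum is 4; one witness is 1, 21, 22, 30 at positions 4,6,7,8.

4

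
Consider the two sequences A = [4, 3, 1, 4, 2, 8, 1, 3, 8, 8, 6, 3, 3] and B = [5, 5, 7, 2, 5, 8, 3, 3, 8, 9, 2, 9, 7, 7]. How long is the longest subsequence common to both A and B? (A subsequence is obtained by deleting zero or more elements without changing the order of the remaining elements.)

A longest common subsequence is 2, 8, 3, 8 (length 4); the LCS DP confirms no longer common subsequence exists.

4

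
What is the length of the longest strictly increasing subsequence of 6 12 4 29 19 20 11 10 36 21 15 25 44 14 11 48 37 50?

Let dp[i] be the longest increasing subsequence ending at position i. Then dp = [1, 2, 1, 3, 3, 4, 2, 2, 5, 5, 3, 6, 7, 3, 3, 8, 7, 9].
The maximum is 9; one witness is 6, 12, 19, 20, 21, 25, 44, 48, 50 at positions 1,2,5,6,10,12,13,16,18.

9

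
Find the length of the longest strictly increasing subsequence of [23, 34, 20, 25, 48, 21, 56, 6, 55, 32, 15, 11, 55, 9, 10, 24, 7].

Let dp[i] be the longest increasing subsequence ending at position i. Then dp = [1, 2, 1, 2, 3, 2, 4, 1, 4, 3, 2, 2, 4, 2, 3, 4, 2].
The maximum is 4; one witness is 23, 34, 48, 56 at positions 1,2,5,7.

4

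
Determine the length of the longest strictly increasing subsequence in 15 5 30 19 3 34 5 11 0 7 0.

Scanning left to right, the best length ending at each element is: 15→1, 5→1, 30→2, 19→2, 3→1, 34→3, 5→2, 11→3, 0→1, 7→3, 0→1.
So the longest increasing subsequence has length 3, e.g. 15, 30, 34.

3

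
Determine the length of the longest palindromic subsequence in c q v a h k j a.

3

Using dp[i][j] = 2 + dp[i+1][j−1] if the ends match, else max(dp[i+1][j], dp[i][j−1]):
dp[1][8] = 3. A witness is aja at positions 4,7,8.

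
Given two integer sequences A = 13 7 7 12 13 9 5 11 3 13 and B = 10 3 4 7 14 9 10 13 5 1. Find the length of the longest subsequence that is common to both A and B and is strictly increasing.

3

A longest common strictly increasing subsequence is 7, 9, 13 (length 3); it appears in order in both A and B, and no longer such subsequence exists.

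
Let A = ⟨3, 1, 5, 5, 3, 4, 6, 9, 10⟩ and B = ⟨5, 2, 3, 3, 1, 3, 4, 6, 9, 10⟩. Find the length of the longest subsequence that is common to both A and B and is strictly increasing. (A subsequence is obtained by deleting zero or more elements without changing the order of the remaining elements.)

For each value that appears in both, track the longest common increasing run ending there.
The best achievable length is 6; one witness is 1, 3, 4, 6, 9, 10 (A-positions 2,5,6,7,8,9, B-positions 5,6,7,8,9,10).

6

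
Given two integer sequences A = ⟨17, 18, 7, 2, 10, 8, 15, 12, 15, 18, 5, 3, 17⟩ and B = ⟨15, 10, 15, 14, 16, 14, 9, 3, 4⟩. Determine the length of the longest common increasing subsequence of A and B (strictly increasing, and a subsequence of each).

For each value that appears in both, track the longest common increasing run ending there.
The best achievable length is 2; one witness is 10, 15 (A-positions 5,7, B-positions 2,3).

2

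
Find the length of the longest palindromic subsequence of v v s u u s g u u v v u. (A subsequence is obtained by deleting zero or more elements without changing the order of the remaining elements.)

One longest palindromic subsequence is vvuuguuvv (positions 1,2,4,5,7,8,9,10,11); it reads the same forward and backward, and the interval DP gives dp[1][12] = 9.

9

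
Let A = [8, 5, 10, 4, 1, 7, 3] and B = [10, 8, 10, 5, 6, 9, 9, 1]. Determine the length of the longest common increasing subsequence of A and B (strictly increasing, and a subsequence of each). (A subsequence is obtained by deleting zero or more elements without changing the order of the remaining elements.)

2

A longest common strictly increasing subsequence is 8, 10 (length 2); it appears in order in both A and B, and no longer such subsequence exists.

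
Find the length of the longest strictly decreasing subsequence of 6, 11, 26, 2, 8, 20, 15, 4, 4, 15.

4

Let dp[i] be the longest decreasing subsequence ending at position i. Then dp = [1, 1, 1, 2, 2, 2, 3, 4, 4, 3].
The maximum is 4; one witness is 26, 20, 15, 4 at positions 3,6,7,8.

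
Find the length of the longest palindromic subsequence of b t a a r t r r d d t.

Using dp[i][j] = 2 + dp[i+1][j−1] if the ends match, else max(dp[i+1][j], dp[i][j−1]):
dp[1][11] = 5. A witness is trrrt at positions 2,5,7,8,11.

5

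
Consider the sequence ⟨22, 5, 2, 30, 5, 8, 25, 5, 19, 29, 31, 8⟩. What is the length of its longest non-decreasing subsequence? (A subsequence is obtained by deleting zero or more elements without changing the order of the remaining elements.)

Scanning left to right, the best length ending at each element is: 22→1, 5→1, 2→1, 30→2, 5→2, 8→3, 25→4, 5→3, 19→4, 29→5, 31→6, 8→4.
So the longest non-decreasing subsequence has length 6, e.g. 5, 5, 8, 25, 29, 31.

6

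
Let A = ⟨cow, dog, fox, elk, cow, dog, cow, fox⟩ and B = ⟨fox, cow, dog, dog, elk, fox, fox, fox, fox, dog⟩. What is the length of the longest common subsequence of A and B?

A longest common subsequence is cow, dog, fox, dog (length 4); the LCS DP confirms no longer common subsequence exists.

4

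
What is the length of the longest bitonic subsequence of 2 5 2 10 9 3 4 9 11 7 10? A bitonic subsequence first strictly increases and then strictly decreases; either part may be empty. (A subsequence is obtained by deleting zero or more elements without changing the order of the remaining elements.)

6

Let inc[i] be the LIS ending at i and dec[i] the longest strictly decreasing subsequence starting at i. inc = [1, 2, 1, 3, 3, 2, 3, 4, 5, 4, 5], dec = [1, 2, 1, 3, 2, 1, 1, 2, 2, 1, 1].
max_i inc[i]+dec[i]−1 = 6, with one witness 2, 3, 4, 9, 11, 10.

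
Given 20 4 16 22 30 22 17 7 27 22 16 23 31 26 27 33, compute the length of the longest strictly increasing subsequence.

8

Let dp[i] be the longest increasing subsequence ending at position i. Then dp = [1, 1, 2, 3, 4, 3, 3, 2, 4, 4, 3, 5, 6, 6, 7, 8].
The maximum is 8; one witness is 4, 16, 17, 22, 23, 26, 27, 33 at positions 2,3,7,10,12,14,15,16.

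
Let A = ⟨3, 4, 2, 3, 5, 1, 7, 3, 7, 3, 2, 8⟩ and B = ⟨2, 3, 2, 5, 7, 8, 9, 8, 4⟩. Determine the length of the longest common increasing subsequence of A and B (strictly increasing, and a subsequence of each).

5

A longest common strictly increasing subsequence is 2, 3, 5, 7, 8 (length 5); it appears in order in both A and B, and no longer such subsequence exists.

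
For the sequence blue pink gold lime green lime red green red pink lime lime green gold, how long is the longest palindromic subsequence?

9

Using dp[i][j] = 2 + dp[i+1][j−1] if the ends match, else max(dp[i+1][j], dp[i][j−1]):
dp[1][14] = 9. A witness is gold green lime red green red lime green gold at positions 3,5,6,7,8,9,12,13,14.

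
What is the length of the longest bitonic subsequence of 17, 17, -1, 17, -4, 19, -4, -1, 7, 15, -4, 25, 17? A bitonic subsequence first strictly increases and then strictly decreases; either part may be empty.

6

One longest bitonic subsequence is -4, -1, 7, 15, 25, 17 (positions 5,8,9,10,12,13): it rises to 25 then falls. Length 6 is optimal.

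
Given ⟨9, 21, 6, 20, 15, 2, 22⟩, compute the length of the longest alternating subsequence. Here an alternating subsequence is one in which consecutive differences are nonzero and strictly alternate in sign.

6

Track the best alternating length ending on an up-step vs a down-step at each position: up/down = 1/1, 2/1, 1/3, 4/3, 4/5, 1/5, 6/1.
The maximum over both is 6; one such subsequence is 9, 21, 6, 20, 15, 22.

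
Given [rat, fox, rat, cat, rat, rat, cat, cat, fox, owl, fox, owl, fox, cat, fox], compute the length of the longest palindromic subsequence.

One longest palindromic subsequence is fox cat fox owl fox owl fox cat fox (positions 2,4,9,10,11,12,13,14,15); it reads the same forward and backward, and the interval DP gives dp[1][15] = 9.

9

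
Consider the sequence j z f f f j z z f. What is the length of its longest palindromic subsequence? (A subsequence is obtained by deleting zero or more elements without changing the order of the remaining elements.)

5

One longest palindromic subsequence is zfffz (positions 2,3,4,5,8); it reads the same forward and backward, and the interval DP gives dp[1][9] = 5.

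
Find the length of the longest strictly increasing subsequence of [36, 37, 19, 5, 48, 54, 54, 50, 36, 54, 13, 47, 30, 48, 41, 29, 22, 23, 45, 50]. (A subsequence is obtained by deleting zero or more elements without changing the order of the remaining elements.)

6

One longest increasing subsequence is 5, 13, 30, 41, 45, 50 (positions 4,11,13,15,19,20), of length 6; no longer one exists.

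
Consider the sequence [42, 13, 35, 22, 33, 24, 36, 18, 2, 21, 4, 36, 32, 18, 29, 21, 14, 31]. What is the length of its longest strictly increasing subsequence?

Let dp[i] be the longest increasing subsequence ending at position i. Then dp = [1, 1, 2, 2, 3, 3, 4, 2, 1, 3, 2, 4, 4, 3, 4, 4, 3, 5].
The maximum is 5; one witness is 13, 22, 24, 29, 31 at positions 2,4,6,15,18.

5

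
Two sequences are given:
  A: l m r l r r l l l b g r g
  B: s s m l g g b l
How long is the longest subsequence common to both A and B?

Backtracking the LCS table gives one alignment: m (A2,B3) → l (A9,B4) → g (A11,B5) → g (A13,B6).
So the longest common subsequence has length 4.

4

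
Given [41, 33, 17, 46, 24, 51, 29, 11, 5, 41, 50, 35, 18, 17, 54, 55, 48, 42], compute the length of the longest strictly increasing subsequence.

Let dp[i] be the longest increasing subsequence ending at position i. Then dp = [1, 1, 1, 2, 2, 3, 3, 1, 1, 4, 5, 4, 2, 2, 6, 7, 5, 5].
The maximum is 7; one witness is 17, 24, 29, 41, 50, 54, 55 at positions 3,5,7,10,11,15,16.

7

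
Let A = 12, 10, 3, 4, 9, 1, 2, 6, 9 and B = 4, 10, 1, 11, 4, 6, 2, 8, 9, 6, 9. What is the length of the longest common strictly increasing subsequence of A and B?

For each value that appears in both, track the longest common increasing run ending there.
The best achievable length is 4; one witness is 1, 2, 6, 9 (A-positions 6,7,8,9, B-positions 3,7,10,11).

4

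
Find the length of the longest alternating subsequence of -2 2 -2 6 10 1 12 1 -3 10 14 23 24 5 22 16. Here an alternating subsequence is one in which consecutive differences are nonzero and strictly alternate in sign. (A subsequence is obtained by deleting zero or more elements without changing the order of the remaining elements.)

11

Track the best alternating length ending on an up-step vs a down-step at each position: up/down = 1/1, 2/1, 1/3, 4/1, 4/1, 4/5, 6/1, 4/7, 1/7, 8/7, 8/1, 8/1, 8/1, 8/9, 10/9, 10/11.
The maximum over both is 11; one such subsequence is -2, 2, -2, 6, 1, 12, 1, 10, 5, 22, 16.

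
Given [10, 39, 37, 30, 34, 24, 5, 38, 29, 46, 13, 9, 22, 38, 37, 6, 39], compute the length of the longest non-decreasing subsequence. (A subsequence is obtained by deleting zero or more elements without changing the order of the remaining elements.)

6

One longest non-decreasing subsequence is 10, 30, 34, 38, 38, 39 (positions 1,4,5,8,14,17), of length 6; no longer one exists.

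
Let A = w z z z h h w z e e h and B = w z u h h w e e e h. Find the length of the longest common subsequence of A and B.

8

A longest common subsequence is wzhhweeh (length 8); the LCS DP confirms no longer common subsequence exists.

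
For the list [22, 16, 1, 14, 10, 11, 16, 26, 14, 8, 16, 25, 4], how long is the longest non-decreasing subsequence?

One longest non-decreasing subsequence is 1, 10, 11, 16, 16, 25 (positions 3,5,6,7,11,12), of length 6; no longer one exists.

6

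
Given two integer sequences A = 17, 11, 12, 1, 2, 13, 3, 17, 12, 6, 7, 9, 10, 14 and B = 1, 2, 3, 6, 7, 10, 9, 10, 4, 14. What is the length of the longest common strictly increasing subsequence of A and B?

8

For each value that appears in both, track the longest common increasing run ending there.
The best achievable length is 8; one witness is 1, 2, 3, 6, 7, 9, 10, 14 (A-positions 4,5,7,10,11,12,13,14, B-positions 1,2,3,4,5,7,8,10).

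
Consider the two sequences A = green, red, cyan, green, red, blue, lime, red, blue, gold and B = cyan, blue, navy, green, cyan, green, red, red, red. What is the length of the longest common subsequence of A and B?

5

Backtracking the LCS table gives one alignment: green (A1,B4) → cyan (A3,B5) → green (A4,B6) → red (A5,B8) → red (A8,B9).
So the longest common subsequence has length 5.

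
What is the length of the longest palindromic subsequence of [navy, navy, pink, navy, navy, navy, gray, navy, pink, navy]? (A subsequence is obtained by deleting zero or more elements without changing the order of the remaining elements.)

One longest palindromic subsequence is navy pink navy navy navy navy pink navy (positions 1,3,4,5,6,8,9,10); it reads the same forward and backward, and the interval DP gives dp[1][10] = 8.

8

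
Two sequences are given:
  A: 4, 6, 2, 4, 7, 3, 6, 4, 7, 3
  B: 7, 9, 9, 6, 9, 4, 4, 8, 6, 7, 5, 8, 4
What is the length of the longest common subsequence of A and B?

A longest common subsequence is 4, 6, 7, 4 (length 4); the LCS DP confirms no longer common subsequence exists.

4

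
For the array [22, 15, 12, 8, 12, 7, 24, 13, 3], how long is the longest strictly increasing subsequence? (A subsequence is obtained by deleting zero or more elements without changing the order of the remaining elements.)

Let dp[i] be the longest increasing subsequence ending at position i. Then dp = [1, 1, 1, 1, 2, 1, 3, 3, 1].
The maximum is 3; one witness is 8, 12, 24 at positions 4,5,7.

3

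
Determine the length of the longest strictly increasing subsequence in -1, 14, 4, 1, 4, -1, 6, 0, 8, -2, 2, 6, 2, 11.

6

Scanning left to right, the best length ending at each element is: -1→1, 14→2, 4→2, 1→2, 4→3, -1→1, 6→4, 0→2, 8→5, -2→1, 2→3, 6→4, 2→3, 11→6.
So the longest increasing subsequence has length 6, e.g. -1, 1, 4, 6, 8, 11.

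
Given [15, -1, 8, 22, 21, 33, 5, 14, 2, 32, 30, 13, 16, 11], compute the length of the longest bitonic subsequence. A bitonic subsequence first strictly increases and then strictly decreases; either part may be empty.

One longest bitonic subsequence is -1, 8, 22, 33, 32, 30, 16, 11 (positions 2,3,4,6,10,11,13,14): it rises to 33 then falls. Length 8 is optimal.

8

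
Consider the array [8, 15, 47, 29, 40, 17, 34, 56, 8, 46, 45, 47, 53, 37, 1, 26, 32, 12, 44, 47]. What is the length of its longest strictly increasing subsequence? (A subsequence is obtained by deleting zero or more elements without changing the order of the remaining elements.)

Let dp[i] be the longest increasing subsequence ending at position i. Then dp = [1, 2, 3, 3, 4, 3, 4, 5, 1, 5, 5, 6, 7, 5, 1, 4, 5, 2, 6, 7].
The maximum is 7; one witness is 8, 15, 29, 40, 46, 47, 53 at positions 1,2,4,5,10,12,13.

7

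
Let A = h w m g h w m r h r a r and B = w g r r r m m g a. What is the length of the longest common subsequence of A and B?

5

Backtracking the LCS table gives one alignment: w (A2,B1) → g (A4,B2) → r (A8,B4) → r (A10,B5) → a (A11,B9).
So the longest common subsequence has length 5.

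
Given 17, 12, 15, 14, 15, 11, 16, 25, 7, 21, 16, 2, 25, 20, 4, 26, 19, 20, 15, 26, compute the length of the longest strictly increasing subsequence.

Let dp[i] be the longest increasing subsequence ending at position i. Then dp = [1, 1, 2, 2, 3, 1, 4, 5, 1, 5, 4, 1, 6, 5, 2, 7, 5, 6, 3, 7].
The maximum is 7; one witness is 12, 14, 15, 16, 21, 25, 26 at positions 2,4,5,7,10,13,16.

7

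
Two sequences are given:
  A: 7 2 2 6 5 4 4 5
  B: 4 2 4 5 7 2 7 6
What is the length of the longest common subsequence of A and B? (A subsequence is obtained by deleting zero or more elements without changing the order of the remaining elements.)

A longest common subsequence is 7, 2, 6 (length 3); the LCS DP confirms no longer common subsequence exists.

3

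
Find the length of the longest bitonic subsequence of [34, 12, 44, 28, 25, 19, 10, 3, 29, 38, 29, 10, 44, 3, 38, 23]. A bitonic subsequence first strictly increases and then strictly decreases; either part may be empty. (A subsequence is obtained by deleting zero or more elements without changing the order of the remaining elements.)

Let inc[i] be the LIS ending at i and dec[i] the longest strictly decreasing subsequence starting at i. inc = [1, 1, 2, 2, 2, 2, 1, 1, 3, 4, 3, 2, 5, 1, 4, 3], dec = [6, 3, 6, 5, 4, 3, 2, 1, 3, 4, 3, 2, 3, 1, 2, 1].
max_i inc[i]+dec[i]−1 = 7, with one witness 34, 44, 28, 25, 19, 10, 3.

7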